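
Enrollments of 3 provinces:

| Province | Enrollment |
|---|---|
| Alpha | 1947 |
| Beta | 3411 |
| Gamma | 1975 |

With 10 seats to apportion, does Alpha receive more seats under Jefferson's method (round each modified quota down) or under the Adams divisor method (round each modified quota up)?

Adams

Jefferson: Alpha 2, Beta 5, Gamma 3.
Adams: Alpha 3, Beta 4, Gamma 3.
Alpha gets 2 under Jefferson and 3 under Adams.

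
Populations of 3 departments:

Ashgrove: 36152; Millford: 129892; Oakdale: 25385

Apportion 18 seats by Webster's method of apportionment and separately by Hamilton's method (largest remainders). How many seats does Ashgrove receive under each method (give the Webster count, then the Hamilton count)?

3 and 4

Webster: Ashgrove 3, Millford 13, Oakdale 2.
Hamilton: Ashgrove 4, Millford 12, Oakdale 2.
Ashgrove gets 3 under Webster and 4 under Hamilton.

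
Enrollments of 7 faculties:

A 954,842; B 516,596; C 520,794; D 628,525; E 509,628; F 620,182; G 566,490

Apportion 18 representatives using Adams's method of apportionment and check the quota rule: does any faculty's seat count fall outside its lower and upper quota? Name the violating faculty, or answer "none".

none

Standard quotas: A 3.981, B 2.154, C 2.171, D 2.621, E 2.125, F 2.586, G 2.362.
Adams allocation: A 4, B 2, C 2, D 3, E 2, F 3, G 2.
Every allocation lies between the lower and upper quota.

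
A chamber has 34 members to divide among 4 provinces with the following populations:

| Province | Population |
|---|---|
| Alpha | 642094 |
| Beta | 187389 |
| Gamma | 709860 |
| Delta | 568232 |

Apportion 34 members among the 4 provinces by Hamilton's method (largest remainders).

Alpha=10, Beta=3, Gamma=12, Delta=9

The standard divisor is 2107575/34 ≈ 61987.5.
Standard quotas: Alpha 10.3584, Beta 3.0230, Gamma 11.4517, Delta 9.1669.
Lower quotas: Alpha 10, Beta 3, Gamma 11, Delta 9 (sum 33, leaving 1 seat).
Remainders in descending order: Gamma 0.4517, Alpha 0.3584, Delta 0.1669, Beta 0.0230.
Largest remainder: Gamma receives the extra seat.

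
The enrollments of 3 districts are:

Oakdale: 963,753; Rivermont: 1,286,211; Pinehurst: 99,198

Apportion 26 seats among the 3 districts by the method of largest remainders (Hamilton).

Total 2349162; standard divisor 2349162/26 ≈ 90352.385.
Standard quotas: Oakdale 10.6666, Rivermont 14.2355, Pinehurst 1.0979.
Lower quotas: Oakdale 10, Rivermont 14, Pinehurst 1 (sum 25, leaving 1 seat).
Remainders in descending order: Oakdale 0.6666, Rivermont 0.2355, Pinehurst 0.0979.
Largest remainder: Oakdale receives the extra seat.

Oakdale: 11, Rivermont: 14, Pinehurst: 1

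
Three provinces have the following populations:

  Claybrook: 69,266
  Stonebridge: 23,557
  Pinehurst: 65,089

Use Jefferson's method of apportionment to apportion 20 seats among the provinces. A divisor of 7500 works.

Claybrook=9; Stonebridge=3; Pinehurst=8

With modified divisor 7500: modified quotas Claybrook 9.235, Stonebridge 3.141, Pinehurst 8.679.
Rounding down: Claybrook 9, Stonebridge 3, Pinehurst 8 (total 20).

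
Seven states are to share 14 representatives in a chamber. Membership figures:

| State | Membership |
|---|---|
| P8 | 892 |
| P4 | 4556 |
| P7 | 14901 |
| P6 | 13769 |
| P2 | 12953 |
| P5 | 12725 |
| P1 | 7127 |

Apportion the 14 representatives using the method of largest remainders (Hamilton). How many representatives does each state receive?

P8=0, P4=1, P7=3, P6=3, P2=3, P5=3, P1=1

Standard divisor: 66923 ÷ 14 ≈ 4780.214.
Standard quotas: P8 0.1866, P4 0.9531, P7 3.1172, P6 2.8804, P2 2.7097, P5 2.6620, P1 1.4909.
Lower quotas: P8 0, P4 0, P7 3, P6 2, P2 2, P5 2, P1 1 (sum 10, leaving 4 seats).
Remainders in descending order: P4 0.9531, P6 0.8804, P2 0.7097, P5 0.6620, P1 0.4909, P8 0.1866, P7 0.1172.
The surplus seats go to P4, P6, P2, P5.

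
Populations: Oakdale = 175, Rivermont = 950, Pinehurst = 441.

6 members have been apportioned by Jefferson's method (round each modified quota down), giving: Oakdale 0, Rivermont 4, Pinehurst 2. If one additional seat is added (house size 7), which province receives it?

Rivermont

Priority for the next seat is population ÷ (current seats + 1).
Priorities: Oakdale 175.000, Rivermont 190.000, Pinehurst 147.000.
Highest priority: Rivermont.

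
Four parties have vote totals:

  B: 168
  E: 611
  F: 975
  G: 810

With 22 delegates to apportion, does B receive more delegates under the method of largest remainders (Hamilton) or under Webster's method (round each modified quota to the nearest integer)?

Hamilton: B 2, E 5, F 8, G 7.
Webster: B 1, E 5, F 9, G 7.
B gets 2 under Hamilton and 1 under Webster.

Hamilton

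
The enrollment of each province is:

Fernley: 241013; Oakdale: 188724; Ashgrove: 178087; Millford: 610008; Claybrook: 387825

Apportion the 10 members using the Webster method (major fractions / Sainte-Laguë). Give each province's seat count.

Standard divisor 1605657/10 ≈ 160565.7; standard quotas: Fernley 1.501, Oakdale 1.175, Ashgrove 1.109, Millford 3.799, Claybrook 2.415.
Rounding to the nearest integer gives Fernley 2, Oakdale 1, Ashgrove 1, Millford 4, Claybrook 2 — total 10, matching the house size, so no adjustment is needed.

Fernley 2; Oakdale 1; Ashgrove 1; Millford 4; Claybrook 2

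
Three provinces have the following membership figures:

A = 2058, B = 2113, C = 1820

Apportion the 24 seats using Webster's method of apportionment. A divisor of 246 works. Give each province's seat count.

With modified divisor 246: modified quotas A 8.366, B 8.589, C 7.398.
Rounding to the nearest integer: A 8, B 9, C 7 (total 24).

A: 8, B: 9, C: 7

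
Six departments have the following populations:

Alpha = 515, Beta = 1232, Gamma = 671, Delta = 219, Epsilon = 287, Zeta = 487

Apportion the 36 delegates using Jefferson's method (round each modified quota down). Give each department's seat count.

Standard divisor 3411/36 ≈ 94.75; standard quotas: Alpha 5.435, Beta 13.003, Gamma 7.082, Delta 2.311, Epsilon 3.029, Zeta 5.140.
Rounding down gives 5, 13, 7, 2, 3, 5 = 35 seats, so the divisor must be adjusted.
With modified divisor 87: modified quotas Alpha 5.920, Beta 14.161, Gamma 7.713, Delta 2.517, Epsilon 3.299, Zeta 5.598.
Rounding down: Alpha 5, Beta 14, Gamma 7, Delta 2, Epsilon 3, Zeta 5 (total 36).

Alpha 5, Beta 14, Gamma 7, Delta 2, Epsilon 3, Zeta 5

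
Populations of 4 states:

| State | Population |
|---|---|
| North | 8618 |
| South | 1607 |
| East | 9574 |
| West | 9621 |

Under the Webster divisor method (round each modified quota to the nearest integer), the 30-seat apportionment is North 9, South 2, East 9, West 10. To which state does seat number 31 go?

Priority for the next seat is population ÷ (current seats + 0.5).
Priorities: North 907.158, South 642.800, East 1007.789, West 916.286.
Highest priority: East.

East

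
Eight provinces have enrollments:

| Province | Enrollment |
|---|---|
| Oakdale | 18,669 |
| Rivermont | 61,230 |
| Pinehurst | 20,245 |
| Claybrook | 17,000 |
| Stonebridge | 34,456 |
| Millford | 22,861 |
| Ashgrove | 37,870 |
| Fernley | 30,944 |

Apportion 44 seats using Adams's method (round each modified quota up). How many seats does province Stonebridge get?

Standard divisor 243275/44 ≈ 5528.977; standard quotas: Oakdale 3.377, Rivermont 11.074, Pinehurst 3.662, Claybrook 3.075, Stonebridge 6.232, Millford 4.135, Ashgrove 6.849, Fernley 5.597.
Rounding up gives 4, 12, 4, 4, 7, 5, 7, 6 = 49 seats, so the divisor must be adjusted.
With modified divisor 6160: modified quotas Oakdale 3.031, Rivermont 9.940, Pinehurst 3.287, Claybrook 2.760, Stonebridge 5.594, Millford 3.711, Ashgrove 6.148, Fernley 5.023.
Rounding up: Oakdale 4, Rivermont 10, Pinehurst 4, Claybrook 3, Stonebridge 6, Millford 4, Ashgrove 7, Fernley 6 (total 44).
Stonebridge receives 6.

6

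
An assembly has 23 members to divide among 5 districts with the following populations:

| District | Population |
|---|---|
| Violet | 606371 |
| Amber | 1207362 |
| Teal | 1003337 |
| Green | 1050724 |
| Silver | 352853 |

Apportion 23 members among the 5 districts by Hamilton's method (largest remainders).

The standard divisor is 4220647/23 ≈ 183506.391.
Standard quotas: Violet 3.3044, Amber 6.5794, Teal 5.4676, Green 5.7258, Silver 1.9228.
Lower quotas: Violet 3, Amber 6, Teal 5, Green 5, Silver 1 (sum 20, leaving 3 seats).
Remainders in descending order: Silver 0.9228, Green 0.7258, Amber 0.5794, Teal 0.4676, Violet 0.3044.
The surplus seats go to Silver, Green, Amber.

Violet 3, Amber 7, Teal 5, Green 6, Silver 2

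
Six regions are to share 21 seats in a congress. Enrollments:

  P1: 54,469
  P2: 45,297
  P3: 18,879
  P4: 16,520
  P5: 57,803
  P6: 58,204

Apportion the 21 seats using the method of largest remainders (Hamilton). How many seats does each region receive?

The standard divisor is 251172/21 ≈ 11960.571.
Standard quotas: P1 4.5540, P2 3.7872, P3 1.5784, P4 1.3812, P5 4.8328, P6 4.8663.
Lower quotas: P1 4, P2 3, P3 1, P4 1, P5 4, P6 4 (sum 17, leaving 4 seats).
Remainders in descending order: P6 0.8663, P5 0.8328, P2 0.7872, P3 0.5784, P1 0.5540, P4 0.3812.
The surplus seats go to P6, P5, P2, P3.

P1=4, P2=4, P3=2, P4=1, P5=5, P6=5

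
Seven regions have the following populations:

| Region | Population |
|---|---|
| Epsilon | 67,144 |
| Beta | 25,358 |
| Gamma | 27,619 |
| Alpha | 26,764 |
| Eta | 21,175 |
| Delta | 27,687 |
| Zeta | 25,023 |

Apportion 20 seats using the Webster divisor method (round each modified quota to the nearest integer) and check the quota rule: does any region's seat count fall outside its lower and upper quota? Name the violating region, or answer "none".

Standard quotas: Epsilon 6.083, Beta 2.297, Gamma 2.502, Alpha 2.425, Eta 1.918, Delta 2.508, Zeta 2.267.
Webster allocation: Epsilon 6, Beta 2, Gamma 3, Alpha 2, Eta 2, Delta 3, Zeta 2.
Every allocation lies between the lower and upper quota.

none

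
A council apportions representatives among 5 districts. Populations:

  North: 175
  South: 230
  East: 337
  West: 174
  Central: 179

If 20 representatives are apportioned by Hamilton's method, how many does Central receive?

The standard divisor is 1095/20 ≈ 54.75.
Standard quotas: North 3.196, South 4.201, East 6.155, West 3.178, Central 3.269.
Lower quotas: North 3, South 4, East 6, West 3, Central 3 (sum 19, leaving 1 seat).
Remainders in descending order: Central 0.269, South 0.201, North 0.196, West 0.178, East 0.155.
Largest remainder: Central receives the extra seat.
Central receives 4.

4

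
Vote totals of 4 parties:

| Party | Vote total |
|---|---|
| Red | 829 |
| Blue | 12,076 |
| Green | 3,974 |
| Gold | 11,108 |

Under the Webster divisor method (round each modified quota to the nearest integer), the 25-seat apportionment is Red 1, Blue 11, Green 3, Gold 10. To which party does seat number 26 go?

Priority for the next seat is population ÷ (current seats + 0.5).
Priorities: Red 552.667, Blue 1050.087, Green 1135.429, Gold 1057.905.
Highest priority: Green.

Green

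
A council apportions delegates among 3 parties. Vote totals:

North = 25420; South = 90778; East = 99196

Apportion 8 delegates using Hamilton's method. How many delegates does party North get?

Standard divisor: 215394 ÷ 8 ≈ 26924.25.
Standard quotas: North 0.9441, South 3.3716, East 3.6843.
Lower quotas: North 0, South 3, East 3 (sum 6, leaving 2 seats).
Remainders in descending order: North 0.9441, East 0.6843, South 0.3716.
The surplus seats go to North, East.
North receives 1.

1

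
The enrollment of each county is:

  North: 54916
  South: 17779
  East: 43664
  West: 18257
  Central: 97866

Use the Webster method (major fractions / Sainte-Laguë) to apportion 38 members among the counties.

Standard divisor 232482/38 ≈ 6117.947; standard quotas: North 8.976, South 2.906, East 7.137, West 2.984, Central 15.997.
Rounding to the nearest integer gives North 9, South 3, East 7, West 3, Central 16 — total 38, matching the house size, so no adjustment is needed.

North: 9, South: 3, East: 7, West: 3, Central: 16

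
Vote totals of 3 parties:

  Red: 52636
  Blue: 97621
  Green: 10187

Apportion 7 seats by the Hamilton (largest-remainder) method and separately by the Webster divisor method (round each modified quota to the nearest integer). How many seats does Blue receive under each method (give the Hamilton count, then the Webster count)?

Hamilton: Red 2, Blue 4, Green 1.
Webster: Red 2, Blue 5, Green 0.
Blue gets 4 under Hamilton and 5 under Webster.

4 and 5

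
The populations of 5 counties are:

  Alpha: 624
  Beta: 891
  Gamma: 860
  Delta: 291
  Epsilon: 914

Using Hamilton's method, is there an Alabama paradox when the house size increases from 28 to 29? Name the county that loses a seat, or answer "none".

At 28 seats: Alpha 5, Beta 7, Gamma 7, Delta 2, Epsilon 7.
At 29 seats: Alpha 5, Beta 7, Gamma 7, Delta 2, Epsilon 8.
No county's allocation decreased.

none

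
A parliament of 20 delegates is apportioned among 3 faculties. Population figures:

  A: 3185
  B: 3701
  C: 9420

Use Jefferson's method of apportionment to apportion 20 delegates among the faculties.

A=4; B=4; C=12

Standard divisor 16306/20 ≈ 815.3; standard quotas: A 3.907, B 4.539, C 11.554.
Rounding down gives 3, 4, 11 = 18 seats, so the divisor must be adjusted.
With modified divisor 760: modified quotas A 4.191, B 4.870, C 12.395.
Rounding down: A 4, B 4, C 12 (total 20).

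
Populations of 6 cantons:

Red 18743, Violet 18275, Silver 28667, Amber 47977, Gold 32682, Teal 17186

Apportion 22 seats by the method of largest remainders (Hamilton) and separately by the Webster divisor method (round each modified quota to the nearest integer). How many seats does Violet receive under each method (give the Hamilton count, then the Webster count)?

3 and 2

Hamilton: Red 3, Violet 3, Silver 4, Amber 6, Gold 4, Teal 2.
Webster: Red 3, Violet 2, Silver 4, Amber 7, Gold 4, Teal 2.
Violet gets 3 under Hamilton and 2 under Webster.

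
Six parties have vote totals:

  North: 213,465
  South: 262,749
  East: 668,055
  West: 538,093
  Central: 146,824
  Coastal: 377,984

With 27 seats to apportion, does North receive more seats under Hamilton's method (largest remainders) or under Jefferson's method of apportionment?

Hamilton: North 3, South 3, East 8, West 6, Central 2, Coastal 5.
Jefferson: North 2, South 3, East 9, West 7, Central 1, Coastal 5.
North gets 3 under Hamilton and 2 under Jefferson.

Hamilton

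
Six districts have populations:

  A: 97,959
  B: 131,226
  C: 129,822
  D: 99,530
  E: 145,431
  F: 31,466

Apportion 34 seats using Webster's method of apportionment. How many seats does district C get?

Standard divisor 635434/34 ≈ 18689.235; standard quotas: A 5.241, B 7.021, C 6.946, D 5.326, E 7.782, F 1.684.
Rounding to the nearest integer gives A 5, B 7, C 7, D 5, E 8, F 2 — total 34, matching the house size, so no adjustment is needed.
C receives 7.

7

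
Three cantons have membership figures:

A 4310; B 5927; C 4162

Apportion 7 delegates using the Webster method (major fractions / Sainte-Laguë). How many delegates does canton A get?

Standard divisor 14399/7 ≈ 2057; standard quotas: A 2.095, B 2.881, C 2.023.
Rounding to the nearest integer gives A 2, B 3, C 2 — total 7, matching the house size, so no adjustment is needed.
A receives 2.

2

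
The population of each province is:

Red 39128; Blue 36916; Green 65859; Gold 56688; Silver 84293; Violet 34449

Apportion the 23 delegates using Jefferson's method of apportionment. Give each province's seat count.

Red 3, Blue 3, Green 5, Gold 4, Silver 6, Violet 2

Standard divisor 317333/23 ≈ 13797.087; standard quotas: Red 2.836, Blue 2.676, Green 4.773, Gold 4.109, Silver 6.109, Violet 2.497.
Rounding down gives 2, 2, 4, 4, 6, 2 = 20 seats, so the divisor must be adjusted.
With modified divisor 12200: modified quotas Red 3.207, Blue 3.026, Green 5.398, Gold 4.647, Silver 6.909, Violet 2.824.
Rounding down: Red 3, Blue 3, Green 5, Gold 4, Silver 6, Violet 2 (total 23).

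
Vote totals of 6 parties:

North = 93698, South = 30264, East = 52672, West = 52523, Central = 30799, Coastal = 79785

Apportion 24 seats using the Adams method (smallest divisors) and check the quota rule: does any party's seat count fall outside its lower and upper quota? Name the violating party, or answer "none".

Standard quotas: North 6.619, South 2.138, East 3.721, West 3.710, Central 2.176, Coastal 5.636.
Adams allocation: North 6, South 2, East 4, West 4, Central 2, Coastal 6.
Every allocation lies between the lower and upper quota.

none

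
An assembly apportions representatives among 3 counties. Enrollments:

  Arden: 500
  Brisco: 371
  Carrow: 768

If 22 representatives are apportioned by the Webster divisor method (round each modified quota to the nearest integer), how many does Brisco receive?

Standard divisor 1639/22 ≈ 74.5; standard quotas: Arden 6.711, Brisco 4.980, Carrow 10.309.
Rounding to the nearest integer gives Arden 7, Brisco 5, Carrow 10 — total 22, matching the house size, so no adjustment is needed.
Brisco receives 5.

5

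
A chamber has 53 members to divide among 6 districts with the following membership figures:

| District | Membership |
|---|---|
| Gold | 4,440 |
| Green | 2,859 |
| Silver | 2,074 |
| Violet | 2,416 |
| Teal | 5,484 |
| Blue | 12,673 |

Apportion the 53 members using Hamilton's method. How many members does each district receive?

The standard divisor is 29946/53 ≈ 565.019.
Standard quotas: Gold 7.8581, Green 5.0600, Silver 3.6707, Violet 4.2760, Teal 9.7059, Blue 22.4293.
Lower quotas: Gold 7, Green 5, Silver 3, Violet 4, Teal 9, Blue 22 (sum 50, leaving 3 seats).
Remainders in descending order: Gold 0.8581, Teal 0.7059, Silver 0.6707, Blue 0.4293, Violet 0.2760, Green 0.0600.
The surplus seats go to Gold, Teal, Silver.

Gold 8; Green 5; Silver 4; Violet 4; Teal 10; Blue 22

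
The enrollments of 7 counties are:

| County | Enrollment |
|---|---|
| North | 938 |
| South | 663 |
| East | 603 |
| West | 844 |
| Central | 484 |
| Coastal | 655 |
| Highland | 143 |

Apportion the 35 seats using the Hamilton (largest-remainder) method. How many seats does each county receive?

Standard divisor: 4330 ÷ 35 ≈ 123.714.
Standard quotas: North 7.582, South 5.359, East 4.874, West 6.822, Central 3.912, Coastal 5.294, Highland 1.156.
Lower quotas: North 7, South 5, East 4, West 6, Central 3, Coastal 5, Highland 1 (sum 31, leaving 4 seats).
Remainders in descending order: Central 0.912, East 0.874, West 0.822, North 0.582, South 0.359, Coastal 0.294, Highland 0.156.
Largest remainders: Central, East, West, North receive the extra seats.

North 8, South 5, East 5, West 7, Central 4, Coastal 5, Highland 1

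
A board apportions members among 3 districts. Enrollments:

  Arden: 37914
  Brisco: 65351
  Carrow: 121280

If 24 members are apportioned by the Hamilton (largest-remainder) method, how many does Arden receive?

Standard divisor: 224545 ÷ 24 ≈ 9356.042.
Standard quotas: Arden 4.0524, Brisco 6.9849, Carrow 12.9627.
Lower quotas: Arden 4, Brisco 6, Carrow 12 (sum 22, leaving 2 seats).
Remainders in descending order: Brisco 0.9849, Carrow 0.9627, Arden 0.0524.
The surplus seats go to Brisco, Carrow.
Arden receives 4.

4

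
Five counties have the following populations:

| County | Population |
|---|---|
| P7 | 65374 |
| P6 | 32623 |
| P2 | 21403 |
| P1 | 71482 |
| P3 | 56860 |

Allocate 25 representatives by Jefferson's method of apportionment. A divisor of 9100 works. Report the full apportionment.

P7: 7; P6: 3; P2: 2; P1: 7; P3: 6

With modified divisor 9100: modified quotas P7 7.184, P6 3.585, P2 2.352, P1 7.855, P3 6.248.
Rounding down: P7 7, P6 3, P2 2, P1 7, P3 6 (total 25).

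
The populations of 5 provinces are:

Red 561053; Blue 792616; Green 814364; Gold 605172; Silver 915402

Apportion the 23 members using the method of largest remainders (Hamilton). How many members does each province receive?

Red=3, Blue=5, Green=5, Gold=4, Silver=6

Standard divisor: 3688607 ÷ 23 ≈ 160374.217.
Standard quotas: Red 3.4984, Blue 4.9423, Green 5.0779, Gold 3.7735, Silver 5.7079.
Lower quotas: Red 3, Blue 4, Green 5, Gold 3, Silver 5 (sum 20, leaving 3 seats).
Remainders in descending order: Blue 0.9423, Gold 0.7735, Silver 0.7079, Red 0.4984, Green 0.0779.
The surplus seats go to Blue, Gold, Silver.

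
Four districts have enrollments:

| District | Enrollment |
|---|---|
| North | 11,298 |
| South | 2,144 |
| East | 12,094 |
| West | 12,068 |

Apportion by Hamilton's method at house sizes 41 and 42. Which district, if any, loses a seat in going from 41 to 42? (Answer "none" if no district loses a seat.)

South

At 41 seats: North 12, South 3, East 13, West 13.
At 42 seats: North 13, South 2, East 14, West 13.
South drops from 3 to 2.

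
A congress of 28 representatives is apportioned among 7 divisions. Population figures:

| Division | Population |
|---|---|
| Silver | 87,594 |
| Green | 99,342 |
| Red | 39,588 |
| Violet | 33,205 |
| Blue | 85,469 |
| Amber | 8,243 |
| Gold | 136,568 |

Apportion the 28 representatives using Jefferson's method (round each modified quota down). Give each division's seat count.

Standard divisor 490009/28 ≈ 17500.321; standard quotas: Silver 5.005, Green 5.677, Red 2.262, Violet 1.897, Blue 4.884, Amber 0.471, Gold 7.804.
Rounding down gives 5, 5, 2, 1, 4, 0, 7 = 24 seats, so the divisor must be adjusted.
With modified divisor 15900: modified quotas Silver 5.509, Green 6.248, Red 2.490, Violet 2.088, Blue 5.375, Amber 0.518, Gold 8.589.
Rounding down: Silver 5, Green 6, Red 2, Violet 2, Blue 5, Amber 0, Gold 8 (total 28).

Silver 5, Green 6, Red 2, Violet 2, Blue 5, Amber 0, Gold 8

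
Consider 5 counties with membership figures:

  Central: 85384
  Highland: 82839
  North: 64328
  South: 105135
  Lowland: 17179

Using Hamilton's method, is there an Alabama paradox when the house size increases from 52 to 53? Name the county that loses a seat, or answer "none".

Lowland

At 52 seats: Central 13, Highland 12, North 9, South 15, Lowland 3.
At 53 seats: Central 13, Highland 12, North 10, South 16, Lowland 2.
Lowland drops from 3 to 2.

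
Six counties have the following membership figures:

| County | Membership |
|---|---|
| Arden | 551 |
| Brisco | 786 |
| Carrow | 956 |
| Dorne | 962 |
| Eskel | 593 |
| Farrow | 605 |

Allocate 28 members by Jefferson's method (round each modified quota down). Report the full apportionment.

Arden 3, Brisco 5, Carrow 6, Dorne 6, Eskel 4, Farrow 4

Standard divisor 4453/28 ≈ 159.036; standard quotas: Arden 3.465, Brisco 4.942, Carrow 6.011, Dorne 6.049, Eskel 3.729, Farrow 3.804.
Rounding down gives 3, 4, 6, 6, 3, 3 = 25 seats, so the divisor must be adjusted.
With modified divisor 140: modified quotas Arden 3.936, Brisco 5.614, Carrow 6.829, Dorne 6.871, Eskel 4.236, Farrow 4.321.
Rounding down: Arden 3, Brisco 5, Carrow 6, Dorne 6, Eskel 4, Farrow 4 (total 28).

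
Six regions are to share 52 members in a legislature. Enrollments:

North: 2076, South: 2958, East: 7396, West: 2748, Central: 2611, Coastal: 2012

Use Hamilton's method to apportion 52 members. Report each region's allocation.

Total 19801; standard divisor 19801/52 ≈ 380.788.
Standard quotas: North 5.4518, South 7.7681, East 19.4229, West 7.2166, Central 6.8568, Coastal 5.2838.
Lower quotas: North 5, South 7, East 19, West 7, Central 6, Coastal 5 (sum 49, leaving 3 seats).
Remainders in descending order: Central 0.8568, South 0.7681, North 0.4518, East 0.4229, Coastal 0.2838, West 0.2166.
Largest remainders: Central, South, North receive the extra seats.

North 6; South 8; East 19; West 7; Central 7; Coastal 5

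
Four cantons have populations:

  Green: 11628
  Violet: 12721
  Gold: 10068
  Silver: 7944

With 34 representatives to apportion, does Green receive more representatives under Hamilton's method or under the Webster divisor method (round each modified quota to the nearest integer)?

Hamilton: Green 9, Violet 10, Gold 8, Silver 7.
Webster: Green 10, Violet 10, Gold 8, Silver 6.
Green gets 9 under Hamilton and 10 under Webster.

Webster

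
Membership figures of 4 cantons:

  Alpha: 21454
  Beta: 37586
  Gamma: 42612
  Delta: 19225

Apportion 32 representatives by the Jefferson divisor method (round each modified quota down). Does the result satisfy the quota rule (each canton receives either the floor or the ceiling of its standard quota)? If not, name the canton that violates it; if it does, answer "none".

none

Standard quotas: Alpha 5.680, Beta 9.950, Gamma 11.281, Delta 5.089.
Jefferson allocation: Alpha 6, Beta 10, Gamma 11, Delta 5.
Every allocation lies between the lower and upper quota.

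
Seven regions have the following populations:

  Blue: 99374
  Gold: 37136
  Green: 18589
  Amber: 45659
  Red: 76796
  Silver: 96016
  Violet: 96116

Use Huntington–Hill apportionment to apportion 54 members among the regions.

Blue 12, Gold 4, Green 2, Amber 5, Red 9, Silver 11, Violet 11

With divisor 8508: modified quotas Blue 11.680, Gold 4.365, Green 2.185, Amber 5.367, Red 9.026, Silver 11.285, Violet 11.297.
Geometric-mean thresholds: Blue √(11·12)=11.489, Gold √(4·5)=4.472, Green √(2·3)=2.449, Amber √(5·6)=5.477, Red √(9·10)=9.487, Silver √(11·12)=11.489, Violet √(11·12)=11.489.
Each quota rounded against its threshold gives Blue 12, Gold 4, Green 2, Amber 5, Red 9, Silver 11, Violet 11 (total 54).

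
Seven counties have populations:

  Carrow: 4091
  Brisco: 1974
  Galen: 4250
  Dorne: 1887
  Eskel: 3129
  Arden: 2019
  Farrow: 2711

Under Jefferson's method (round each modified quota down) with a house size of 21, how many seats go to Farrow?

Standard divisor 20061/21 ≈ 955.286; standard quotas: Carrow 4.282, Brisco 2.066, Galen 4.449, Dorne 1.975, Eskel 3.275, Arden 2.114, Farrow 2.838.
Rounding down gives 4, 2, 4, 1, 3, 2, 2 = 18 seats, so the divisor must be adjusted.
With modified divisor 830: modified quotas Carrow 4.929, Brisco 2.378, Galen 5.120, Dorne 2.273, Eskel 3.770, Arden 2.433, Farrow 3.266.
Rounding down: Carrow 4, Brisco 2, Galen 5, Dorne 2, Eskel 3, Arden 2, Farrow 3 (total 21).
Farrow receives 3.

3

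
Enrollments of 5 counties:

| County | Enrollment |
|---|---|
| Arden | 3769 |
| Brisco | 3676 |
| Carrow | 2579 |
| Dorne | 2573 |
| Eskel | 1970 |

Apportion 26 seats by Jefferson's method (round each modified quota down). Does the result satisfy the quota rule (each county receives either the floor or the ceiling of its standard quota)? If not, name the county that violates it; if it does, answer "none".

none

Standard quotas: Arden 6.727, Brisco 6.561, Carrow 4.603, Dorne 4.592, Eskel 3.516.
Jefferson allocation: Arden 7, Brisco 7, Carrow 5, Dorne 4, Eskel 3.
Every allocation lies between the lower and upper quota.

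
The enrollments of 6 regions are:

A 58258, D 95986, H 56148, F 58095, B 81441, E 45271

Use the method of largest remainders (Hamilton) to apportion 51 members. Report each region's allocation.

A: 8, D: 12, H: 7, F: 7, B: 11, E: 6

The standard divisor is 395199/51 = 7749.
Standard quotas: A 7.5181, D 12.3869, H 7.2458, F 7.4971, B 10.5099, E 5.8422.
Lower quotas: A 7, D 12, H 7, F 7, B 10, E 5 (sum 48, leaving 3 seats).
Remainders in descending order: E 0.8422, A 0.5181, B 0.5099, F 0.4971, D 0.3869, H 0.2458.
The surplus seats go to E, A, B.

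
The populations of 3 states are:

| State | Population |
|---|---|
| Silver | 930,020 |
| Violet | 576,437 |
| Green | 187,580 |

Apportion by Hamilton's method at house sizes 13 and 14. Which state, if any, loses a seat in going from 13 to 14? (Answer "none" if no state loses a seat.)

Green

At 13 seats: Silver 7, Violet 4, Green 2.
At 14 seats: Silver 8, Violet 5, Green 1.
Green drops from 2 to 1.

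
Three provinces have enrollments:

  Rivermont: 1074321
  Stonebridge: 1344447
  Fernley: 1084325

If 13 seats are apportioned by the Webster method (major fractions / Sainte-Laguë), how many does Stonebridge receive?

Standard divisor 3503093/13 ≈ 269468.692; standard quotas: Rivermont 3.987, Stonebridge 4.989, Fernley 4.024.
Rounding to the nearest integer gives Rivermont 4, Stonebridge 5, Fernley 4 — total 13, matching the house size, so no adjustment is needed.
Stonebridge receives 5.

5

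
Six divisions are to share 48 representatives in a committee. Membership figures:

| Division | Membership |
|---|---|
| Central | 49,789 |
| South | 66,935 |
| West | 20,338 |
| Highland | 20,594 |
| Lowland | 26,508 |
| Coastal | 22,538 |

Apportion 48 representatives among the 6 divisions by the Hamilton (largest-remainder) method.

Central 12; South 15; West 5; Highland 5; Lowland 6; Coastal 5

Standard divisor: 206702 ÷ 48 ≈ 4306.292.
Standard quotas: Central 11.5619, South 15.5435, West 4.7229, Highland 4.7823, Lowland 6.1556, Coastal 5.2337.
Lower quotas: Central 11, South 15, West 4, Highland 4, Lowland 6, Coastal 5 (sum 45, leaving 3 seats).
Remainders in descending order: Highland 0.7823, West 0.7229, Central 0.5619, South 0.5435, Coastal 0.2337, Lowland 0.1556.
Largest remainders: Highland, West, Central receive the extra seats.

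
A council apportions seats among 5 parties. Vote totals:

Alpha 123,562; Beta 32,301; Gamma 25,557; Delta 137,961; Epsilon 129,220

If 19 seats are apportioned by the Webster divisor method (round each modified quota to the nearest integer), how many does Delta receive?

6

Standard divisor 448601/19 ≈ 23610.579; standard quotas: Alpha 5.233, Beta 1.368, Gamma 1.082, Delta 5.843, Epsilon 5.473.
Rounding to the nearest integer gives 5, 1, 1, 6, 5 = 18 seats, so the divisor must be adjusted.
With modified divisor 23000: modified quotas Alpha 5.372, Beta 1.404, Gamma 1.111, Delta 5.998, Epsilon 5.618.
Rounding to the nearest integer: Alpha 5, Beta 1, Gamma 1, Delta 6, Epsilon 6 (total 19).
Delta receives 6.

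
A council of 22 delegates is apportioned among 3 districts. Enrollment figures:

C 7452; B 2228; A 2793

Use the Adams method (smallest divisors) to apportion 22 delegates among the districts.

C: 13; B: 4; A: 5

Standard divisor 12473/22 ≈ 566.955; standard quotas: C 13.144, B 3.930, A 4.926.
Rounding up gives 14, 4, 5 = 23 seats, so the divisor must be adjusted.
With modified divisor 600: modified quotas C 12.420, B 3.713, A 4.655.
Rounding up: C 13, B 4, A 5 (total 22).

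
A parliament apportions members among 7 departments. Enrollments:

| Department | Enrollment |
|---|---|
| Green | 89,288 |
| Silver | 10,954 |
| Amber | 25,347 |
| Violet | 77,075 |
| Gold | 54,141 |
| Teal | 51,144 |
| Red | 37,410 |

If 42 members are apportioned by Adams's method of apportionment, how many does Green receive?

Standard divisor 345359/42 ≈ 8222.833; standard quotas: Green 10.859, Silver 1.332, Amber 3.083, Violet 9.373, Gold 6.584, Teal 6.220, Red 4.550.
Rounding up gives 11, 2, 4, 10, 7, 7, 5 = 46 seats, so the divisor must be adjusted.
With modified divisor 8980: modified quotas Green 9.943, Silver 1.220, Amber 2.823, Violet 8.583, Gold 6.029, Teal 5.695, Red 4.166.
Rounding up: Green 10, Silver 2, Amber 3, Violet 9, Gold 7, Teal 6, Red 5 (total 42).
Green receives 10.

10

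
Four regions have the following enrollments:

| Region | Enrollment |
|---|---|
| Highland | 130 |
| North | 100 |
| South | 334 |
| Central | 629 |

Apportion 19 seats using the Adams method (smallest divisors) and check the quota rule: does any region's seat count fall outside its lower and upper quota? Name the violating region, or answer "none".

none

Standard quotas: Highland 2.070, North 1.593, South 5.319, Central 10.018.
Adams allocation: Highland 2, North 2, South 5, Central 10.
Every allocation lies between the lower and upper quota.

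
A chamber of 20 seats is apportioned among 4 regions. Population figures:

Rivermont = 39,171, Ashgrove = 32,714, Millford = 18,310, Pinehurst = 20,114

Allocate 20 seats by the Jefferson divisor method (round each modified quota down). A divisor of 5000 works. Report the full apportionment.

With modified divisor 5000: modified quotas Rivermont 7.834, Ashgrove 6.543, Millford 3.662, Pinehurst 4.023.
Rounding down: Rivermont 7, Ashgrove 6, Millford 3, Pinehurst 4 (total 20).

Rivermont: 7, Ashgrove: 6, Millford: 3, Pinehurst: 4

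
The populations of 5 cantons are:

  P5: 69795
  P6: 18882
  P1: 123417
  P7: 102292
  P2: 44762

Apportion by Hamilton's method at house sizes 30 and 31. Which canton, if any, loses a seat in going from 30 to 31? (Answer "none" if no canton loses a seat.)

At 30 seats: P5 6, P6 2, P1 10, P7 8, P2 4.
At 31 seats: P5 6, P6 1, P1 11, P7 9, P2 4.
P6 drops from 2 to 1.

P6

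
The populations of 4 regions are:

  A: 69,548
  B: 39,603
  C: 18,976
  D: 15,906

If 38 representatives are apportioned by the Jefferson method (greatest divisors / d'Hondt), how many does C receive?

5

Standard divisor 144033/38 ≈ 3790.342; standard quotas: A 18.349, B 10.448, C 5.006, D 4.196.
Rounding down gives 18, 10, 5, 4 = 37 seats, so the divisor must be adjusted.
With modified divisor 3630: modified quotas A 19.159, B 10.910, C 5.228, D 4.382.
Rounding down: A 19, B 10, C 5, D 4 (total 38).
C receives 5.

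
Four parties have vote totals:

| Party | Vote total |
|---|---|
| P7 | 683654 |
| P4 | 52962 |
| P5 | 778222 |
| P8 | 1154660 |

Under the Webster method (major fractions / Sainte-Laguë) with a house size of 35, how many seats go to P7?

Standard divisor 2669498/35 ≈ 76271.371; standard quotas: P7 8.963, P4 0.694, P5 10.203, P8 15.139.
Rounding to the nearest integer gives P7 9, P4 1, P5 10, P8 15 — total 35, matching the house size, so no adjustment is needed.
P7 receives 9.

9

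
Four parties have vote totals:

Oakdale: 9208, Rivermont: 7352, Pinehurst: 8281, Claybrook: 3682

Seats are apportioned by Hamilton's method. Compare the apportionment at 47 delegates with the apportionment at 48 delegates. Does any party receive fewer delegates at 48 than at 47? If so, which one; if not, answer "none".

none

At 47 seats: Oakdale 15, Rivermont 12, Pinehurst 14, Claybrook 6.
At 48 seats: Oakdale 16, Rivermont 12, Pinehurst 14, Claybrook 6.
No party's allocation decreased.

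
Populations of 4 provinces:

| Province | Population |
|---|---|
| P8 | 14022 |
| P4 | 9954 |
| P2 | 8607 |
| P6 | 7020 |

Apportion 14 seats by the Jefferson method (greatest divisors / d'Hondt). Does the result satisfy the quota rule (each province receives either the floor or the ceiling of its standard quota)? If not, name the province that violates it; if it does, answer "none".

none

Standard quotas: P8 4.957, P4 3.519, P2 3.043, P6 2.482.
Jefferson allocation: P8 5, P4 4, P2 3, P6 2.
Every allocation lies between the lower and upper quota.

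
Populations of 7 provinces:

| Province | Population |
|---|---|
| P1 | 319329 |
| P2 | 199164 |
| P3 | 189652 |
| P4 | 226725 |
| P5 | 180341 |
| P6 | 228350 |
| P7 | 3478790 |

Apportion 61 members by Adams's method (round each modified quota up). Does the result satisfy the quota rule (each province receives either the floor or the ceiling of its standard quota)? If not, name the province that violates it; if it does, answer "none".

P7

Standard quotas: P1 4.039, P2 2.519, P3 2.399, P4 2.868, P5 2.281, P6 2.888, P7 44.005.
Adams allocation: P1 4, P2 3, P3 3, P4 3, P5 3, P6 3, P7 42.
P7 has quota 44.005 (lower 44, upper 45) but receives 42 — outside the quota interval.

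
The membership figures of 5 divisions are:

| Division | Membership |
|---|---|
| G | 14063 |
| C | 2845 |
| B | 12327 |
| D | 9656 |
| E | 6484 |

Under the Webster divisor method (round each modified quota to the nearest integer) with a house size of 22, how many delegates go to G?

7

Standard divisor 45375/22 ≈ 2062.5; standard quotas: G 6.818, C 1.379, B 5.977, D 4.682, E 3.144.
Rounding to the nearest integer gives G 7, C 1, B 6, D 5, E 3 — total 22, matching the house size, so no adjustment is needed.
G receives 7.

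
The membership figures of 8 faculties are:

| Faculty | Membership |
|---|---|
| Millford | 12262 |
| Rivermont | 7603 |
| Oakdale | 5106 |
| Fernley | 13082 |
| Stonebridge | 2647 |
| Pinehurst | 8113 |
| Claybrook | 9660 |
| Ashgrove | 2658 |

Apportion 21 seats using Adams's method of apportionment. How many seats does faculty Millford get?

4

Standard divisor 61131/21 ≈ 2911; standard quotas: Millford 4.212, Rivermont 2.612, Oakdale 1.754, Fernley 4.494, Stonebridge 0.909, Pinehurst 2.787, Claybrook 3.318, Ashgrove 0.913.
Rounding up gives 5, 3, 2, 5, 1, 3, 4, 1 = 24 seats, so the divisor must be adjusted.
With modified divisor 3500: modified quotas Millford 3.503, Rivermont 2.172, Oakdale 1.459, Fernley 3.738, Stonebridge 0.756, Pinehurst 2.318, Claybrook 2.760, Ashgrove 0.759.
Rounding up: Millford 4, Rivermont 3, Oakdale 2, Fernley 4, Stonebridge 1, Pinehurst 3, Claybrook 3, Ashgrove 1 (total 21).
Millford receives 4.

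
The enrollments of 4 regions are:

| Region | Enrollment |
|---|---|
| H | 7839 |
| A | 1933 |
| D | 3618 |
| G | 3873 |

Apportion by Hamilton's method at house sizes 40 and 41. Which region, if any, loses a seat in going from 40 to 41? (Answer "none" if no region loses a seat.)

A

At 40 seats: H 18, A 5, D 8, G 9.
At 41 seats: H 19, A 4, D 9, G 9.
A drops from 5 to 4.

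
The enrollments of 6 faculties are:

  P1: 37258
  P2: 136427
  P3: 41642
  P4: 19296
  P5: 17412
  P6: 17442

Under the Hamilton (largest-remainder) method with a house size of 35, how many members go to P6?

2

Total 269477; standard divisor 269477/35 ≈ 7699.343.
Standard quotas: P1 4.8391, P2 17.7193, P3 5.4085, P4 2.5062, P5 2.2615, P6 2.2654.
Lower quotas: P1 4, P2 17, P3 5, P4 2, P5 2, P6 2 (sum 32, leaving 3 seats).
Remainders in descending order: P1 0.8391, P2 0.7193, P4 0.5062, P3 0.4085, P6 0.2654, P5 0.2615.
The surplus seats go to P1, P2, P4.
P6 receives 2.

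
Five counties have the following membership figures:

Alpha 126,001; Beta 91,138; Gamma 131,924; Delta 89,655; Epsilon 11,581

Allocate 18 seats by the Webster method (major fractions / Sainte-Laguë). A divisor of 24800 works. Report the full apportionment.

Alpha=5, Beta=4, Gamma=5, Delta=4, Epsilon=0

With modified divisor 24800: modified quotas Alpha 5.081, Beta 3.675, Gamma 5.320, Delta 3.615, Epsilon 0.467.
Rounding to the nearest integer: Alpha 5, Beta 4, Gamma 5, Delta 4, Epsilon 0 (total 18).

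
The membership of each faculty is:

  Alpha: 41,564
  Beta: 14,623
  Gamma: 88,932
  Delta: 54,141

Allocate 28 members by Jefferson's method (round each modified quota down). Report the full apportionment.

Alpha=6, Beta=2, Gamma=13, Delta=7

Standard divisor 199260/28 ≈ 7116.429; standard quotas: Alpha 5.841, Beta 2.055, Gamma 12.497, Delta 7.608.
Rounding down gives 5, 2, 12, 7 = 26 seats, so the divisor must be adjusted.
With modified divisor 6800: modified quotas Alpha 6.112, Beta 2.150, Gamma 13.078, Delta 7.962.
Rounding down: Alpha 6, Beta 2, Gamma 13, Delta 7 (total 28).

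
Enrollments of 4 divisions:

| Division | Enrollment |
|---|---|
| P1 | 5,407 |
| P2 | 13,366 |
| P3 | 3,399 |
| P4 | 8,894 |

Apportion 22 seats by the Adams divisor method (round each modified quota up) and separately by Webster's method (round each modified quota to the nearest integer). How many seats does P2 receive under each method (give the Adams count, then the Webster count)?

Adams: P1 4, P2 9, P3 3, P4 6.
Webster: P1 4, P2 10, P3 2, P4 6.
P2 gets 9 under Adams and 10 under Webster.

9 and 10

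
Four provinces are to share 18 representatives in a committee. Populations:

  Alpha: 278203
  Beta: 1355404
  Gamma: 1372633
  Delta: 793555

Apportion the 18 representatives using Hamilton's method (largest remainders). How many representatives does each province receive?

Alpha: 1, Beta: 6, Gamma: 7, Delta: 4

Total 3799795; standard divisor 3799795/18 ≈ 211099.722.
Standard quotas: Alpha 1.3179, Beta 6.4207, Gamma 6.5023, Delta 3.7591.
Lower quotas: Alpha 1, Beta 6, Gamma 6, Delta 3 (sum 16, leaving 2 seats).
Remainders in descending order: Delta 0.7591, Gamma 0.5023, Beta 0.4207, Alpha 0.3179.
The surplus seats go to Delta, Gamma.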